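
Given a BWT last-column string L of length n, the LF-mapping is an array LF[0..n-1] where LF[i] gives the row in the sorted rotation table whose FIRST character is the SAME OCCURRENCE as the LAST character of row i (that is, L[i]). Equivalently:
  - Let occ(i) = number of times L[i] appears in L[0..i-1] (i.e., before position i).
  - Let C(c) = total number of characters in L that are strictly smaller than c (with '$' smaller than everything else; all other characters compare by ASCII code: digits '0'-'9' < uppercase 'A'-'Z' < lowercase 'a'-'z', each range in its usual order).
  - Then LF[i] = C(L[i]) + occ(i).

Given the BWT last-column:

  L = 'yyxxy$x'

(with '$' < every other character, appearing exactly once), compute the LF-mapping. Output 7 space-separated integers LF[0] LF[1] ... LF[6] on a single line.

Char counts: '$':1, 'x':3, 'y':3
C (first-col start): C('$')=0, C('x')=1, C('y')=4
L[0]='y': occ=0, LF[0]=C('y')+0=4+0=4
L[1]='y': occ=1, LF[1]=C('y')+1=4+1=5
L[2]='x': occ=0, LF[2]=C('x')+0=1+0=1
L[3]='x': occ=1, LF[3]=C('x')+1=1+1=2
L[4]='y': occ=2, LF[4]=C('y')+2=4+2=6
L[5]='$': occ=0, LF[5]=C('$')+0=0+0=0
L[6]='x': occ=2, LF[6]=C('x')+2=1+2=3

Answer: 4 5 1 2 6 0 3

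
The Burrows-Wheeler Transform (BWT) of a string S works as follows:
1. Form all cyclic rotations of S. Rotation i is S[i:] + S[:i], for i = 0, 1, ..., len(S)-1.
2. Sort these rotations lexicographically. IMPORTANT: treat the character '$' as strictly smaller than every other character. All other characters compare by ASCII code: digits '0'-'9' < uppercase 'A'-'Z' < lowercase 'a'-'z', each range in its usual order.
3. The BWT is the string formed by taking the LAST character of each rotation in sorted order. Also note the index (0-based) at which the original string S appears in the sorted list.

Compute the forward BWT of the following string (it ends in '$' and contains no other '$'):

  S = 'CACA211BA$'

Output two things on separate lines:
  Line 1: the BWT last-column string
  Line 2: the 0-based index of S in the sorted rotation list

All 10 rotations (rotation i = S[i:]+S[:i]):
  rot[0] = CACA211BA$
  rot[1] = ACA211BA$C
  rot[2] = CA211BA$CA
  rot[3] = A211BA$CAC
  rot[4] = 211BA$CACA
  rot[5] = 11BA$CACA2
  rot[6] = 1BA$CACA21
  rot[7] = BA$CACA211
  rot[8] = A$CACA211B
  rot[9] = $CACA211BA
Sorted (with $ < everything):
  sorted[0] = $CACA211BA  (last char: 'A')
  sorted[1] = 11BA$CACA2  (last char: '2')
  sorted[2] = 1BA$CACA21  (last char: '1')
  sorted[3] = 211BA$CACA  (last char: 'A')
  sorted[4] = A$CACA211B  (last char: 'B')
  sorted[5] = A211BA$CAC  (last char: 'C')
  sorted[6] = ACA211BA$C  (last char: 'C')
  sorted[7] = BA$CACA211  (last char: '1')
  sorted[8] = CA211BA$CA  (last char: 'A')
  sorted[9] = CACA211BA$  (last char: '$')
Last column: A21ABCC1A$
Original string S is at sorted index 9

Answer: A21ABCC1A$
9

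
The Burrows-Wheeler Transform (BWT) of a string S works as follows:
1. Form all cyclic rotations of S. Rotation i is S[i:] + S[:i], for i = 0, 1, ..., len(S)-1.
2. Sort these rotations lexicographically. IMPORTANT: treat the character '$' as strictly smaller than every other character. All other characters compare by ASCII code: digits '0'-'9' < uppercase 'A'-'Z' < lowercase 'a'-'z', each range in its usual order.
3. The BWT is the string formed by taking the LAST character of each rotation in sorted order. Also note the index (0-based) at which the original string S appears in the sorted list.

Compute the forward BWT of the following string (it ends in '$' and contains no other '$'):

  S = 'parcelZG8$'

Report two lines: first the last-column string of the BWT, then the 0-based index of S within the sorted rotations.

All 10 rotations (rotation i = S[i:]+S[:i]):
  rot[0] = parcelZG8$
  rot[1] = arcelZG8$p
  rot[2] = rcelZG8$pa
  rot[3] = celZG8$par
  rot[4] = elZG8$parc
  rot[5] = lZG8$parce
  rot[6] = ZG8$parcel
  rot[7] = G8$parcelZ
  rot[8] = 8$parcelZG
  rot[9] = $parcelZG8
Sorted (with $ < everything):
  sorted[0] = $parcelZG8  (last char: '8')
  sorted[1] = 8$parcelZG  (last char: 'G')
  sorted[2] = G8$parcelZ  (last char: 'Z')
  sorted[3] = ZG8$parcel  (last char: 'l')
  sorted[4] = arcelZG8$p  (last char: 'p')
  sorted[5] = celZG8$par  (last char: 'r')
  sorted[6] = elZG8$parc  (last char: 'c')
  sorted[7] = lZG8$parce  (last char: 'e')
  sorted[8] = parcelZG8$  (last char: '$')
  sorted[9] = rcelZG8$pa  (last char: 'a')
Last column: 8GZlprce$a
Original string S is at sorted index 8

Answer: 8GZlprce$a
8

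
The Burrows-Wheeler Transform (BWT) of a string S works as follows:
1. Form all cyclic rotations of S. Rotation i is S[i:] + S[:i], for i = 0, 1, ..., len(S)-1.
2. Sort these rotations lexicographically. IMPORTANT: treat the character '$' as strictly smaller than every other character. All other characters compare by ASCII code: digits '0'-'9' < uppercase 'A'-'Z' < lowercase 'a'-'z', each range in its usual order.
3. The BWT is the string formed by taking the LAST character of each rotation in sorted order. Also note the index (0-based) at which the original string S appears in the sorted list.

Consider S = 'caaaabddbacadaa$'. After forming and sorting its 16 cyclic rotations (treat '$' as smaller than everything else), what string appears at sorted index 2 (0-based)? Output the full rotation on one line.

Answer: aa$caaaabddbacad

Derivation:
All 16 rotations (rotation i = S[i:]+S[:i]):
  rot[0] = caaaabddbacadaa$
  rot[1] = aaaabddbacadaa$c
  rot[2] = aaabddbacadaa$ca
  rot[3] = aabddbacadaa$caa
  rot[4] = abddbacadaa$caaa
  rot[5] = bddbacadaa$caaaa
  rot[6] = ddbacadaa$caaaab
  rot[7] = dbacadaa$caaaabd
  rot[8] = bacadaa$caaaabdd
  rot[9] = acadaa$caaaabddb
  rot[10] = cadaa$caaaabddba
  rot[11] = adaa$caaaabddbac
  rot[12] = daa$caaaabddbaca
  rot[13] = aa$caaaabddbacad
  rot[14] = a$caaaabddbacada
  rot[15] = $caaaabddbacadaa
Sorted (with $ < everything):
  sorted[0] = $caaaabddbacadaa
  sorted[1] = a$caaaabddbacada
  sorted[2] = aa$caaaabddbacad
  sorted[3] = aaaabddbacadaa$c
  sorted[4] = aaabddbacadaa$ca
  sorted[5] = aabddbacadaa$caa
  sorted[6] = abddbacadaa$caaa
  sorted[7] = acadaa$caaaabddb
  sorted[8] = adaa$caaaabddbac
  sorted[9] = bacadaa$caaaabdd
  sorted[10] = bddbacadaa$caaaa
  sorted[11] = caaaabddbacadaa$
  sorted[12] = cadaa$caaaabddba
  sorted[13] = daa$caaaabddbaca
  sorted[14] = dbacadaa$caaaabd
  sorted[15] = ddbacadaa$caaaab
sorted[2] = aa$caaaabddbacad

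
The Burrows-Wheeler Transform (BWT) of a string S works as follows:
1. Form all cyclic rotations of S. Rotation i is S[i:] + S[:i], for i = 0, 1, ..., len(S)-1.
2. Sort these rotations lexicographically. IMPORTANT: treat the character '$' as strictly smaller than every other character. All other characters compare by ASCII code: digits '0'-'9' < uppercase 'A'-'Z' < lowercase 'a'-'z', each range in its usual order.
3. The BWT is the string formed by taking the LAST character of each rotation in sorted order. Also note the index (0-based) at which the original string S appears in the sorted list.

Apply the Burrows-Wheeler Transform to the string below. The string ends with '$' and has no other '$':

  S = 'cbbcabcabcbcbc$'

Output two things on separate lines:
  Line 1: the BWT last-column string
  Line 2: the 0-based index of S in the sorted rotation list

Answer: cccccbacabbb$bb
12

Derivation:
All 15 rotations (rotation i = S[i:]+S[:i]):
  rot[0] = cbbcabcabcbcbc$
  rot[1] = bbcabcabcbcbc$c
  rot[2] = bcabcabcbcbc$cb
  rot[3] = cabcabcbcbc$cbb
  rot[4] = abcabcbcbc$cbbc
  rot[5] = bcabcbcbc$cbbca
  rot[6] = cabcbcbc$cbbcab
  rot[7] = abcbcbc$cbbcabc
  rot[8] = bcbcbc$cbbcabca
  rot[9] = cbcbc$cbbcabcab
  rot[10] = bcbc$cbbcabcabc
  rot[11] = cbc$cbbcabcabcb
  rot[12] = bc$cbbcabcabcbc
  rot[13] = c$cbbcabcabcbcb
  rot[14] = $cbbcabcabcbcbc
Sorted (with $ < everything):
  sorted[0] = $cbbcabcabcbcbc  (last char: 'c')
  sorted[1] = abcabcbcbc$cbbc  (last char: 'c')
  sorted[2] = abcbcbc$cbbcabc  (last char: 'c')
  sorted[3] = bbcabcabcbcbc$c  (last char: 'c')
  sorted[4] = bc$cbbcabcabcbc  (last char: 'c')
  sorted[5] = bcabcabcbcbc$cb  (last char: 'b')
  sorted[6] = bcabcbcbc$cbbca  (last char: 'a')
  sorted[7] = bcbc$cbbcabcabc  (last char: 'c')
  sorted[8] = bcbcbc$cbbcabca  (last char: 'a')
  sorted[9] = c$cbbcabcabcbcb  (last char: 'b')
  sorted[10] = cabcabcbcbc$cbb  (last char: 'b')
  sorted[11] = cabcbcbc$cbbcab  (last char: 'b')
  sorted[12] = cbbcabcabcbcbc$  (last char: '$')
  sorted[13] = cbc$cbbcabcabcb  (last char: 'b')
  sorted[14] = cbcbc$cbbcabcab  (last char: 'b')
Last column: cccccbacabbb$bb
Original string S is at sorted index 12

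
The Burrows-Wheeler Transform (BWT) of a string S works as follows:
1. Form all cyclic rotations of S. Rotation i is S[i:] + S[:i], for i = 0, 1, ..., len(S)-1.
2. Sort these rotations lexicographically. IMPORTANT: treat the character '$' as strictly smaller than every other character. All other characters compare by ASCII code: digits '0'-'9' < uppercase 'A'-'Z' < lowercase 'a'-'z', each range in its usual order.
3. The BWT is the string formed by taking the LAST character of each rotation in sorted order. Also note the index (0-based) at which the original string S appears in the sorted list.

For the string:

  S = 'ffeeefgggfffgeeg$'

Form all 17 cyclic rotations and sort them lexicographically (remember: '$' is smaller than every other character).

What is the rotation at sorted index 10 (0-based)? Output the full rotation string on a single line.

All 17 rotations (rotation i = S[i:]+S[:i]):
  rot[0] = ffeeefgggfffgeeg$
  rot[1] = feeefgggfffgeeg$f
  rot[2] = eeefgggfffgeeg$ff
  rot[3] = eefgggfffgeeg$ffe
  rot[4] = efgggfffgeeg$ffee
  rot[5] = fgggfffgeeg$ffeee
  rot[6] = gggfffgeeg$ffeeef
  rot[7] = ggfffgeeg$ffeeefg
  rot[8] = gfffgeeg$ffeeefgg
  rot[9] = fffgeeg$ffeeefggg
  rot[10] = ffgeeg$ffeeefgggf
  rot[11] = fgeeg$ffeeefgggff
  rot[12] = geeg$ffeeefgggfff
  rot[13] = eeg$ffeeefgggfffg
  rot[14] = eg$ffeeefgggfffge
  rot[15] = g$ffeeefgggfffgee
  rot[16] = $ffeeefgggfffgeeg
Sorted (with $ < everything):
  sorted[0] = $ffeeefgggfffgeeg
  sorted[1] = eeefgggfffgeeg$ff
  sorted[2] = eefgggfffgeeg$ffe
  sorted[3] = eeg$ffeeefgggfffg
  sorted[4] = efgggfffgeeg$ffee
  sorted[5] = eg$ffeeefgggfffge
  sorted[6] = feeefgggfffgeeg$f
  sorted[7] = ffeeefgggfffgeeg$
  sorted[8] = fffgeeg$ffeeefggg
  sorted[9] = ffgeeg$ffeeefgggf
  sorted[10] = fgeeg$ffeeefgggff
  sorted[11] = fgggfffgeeg$ffeee
  sorted[12] = g$ffeeefgggfffgee
  sorted[13] = geeg$ffeeefgggfff
  sorted[14] = gfffgeeg$ffeeefgg
  sorted[15] = ggfffgeeg$ffeeefg
  sorted[16] = gggfffgeeg$ffeeef
sorted[10] = fgeeg$ffeeefgggff

Answer: fgeeg$ffeeefgggff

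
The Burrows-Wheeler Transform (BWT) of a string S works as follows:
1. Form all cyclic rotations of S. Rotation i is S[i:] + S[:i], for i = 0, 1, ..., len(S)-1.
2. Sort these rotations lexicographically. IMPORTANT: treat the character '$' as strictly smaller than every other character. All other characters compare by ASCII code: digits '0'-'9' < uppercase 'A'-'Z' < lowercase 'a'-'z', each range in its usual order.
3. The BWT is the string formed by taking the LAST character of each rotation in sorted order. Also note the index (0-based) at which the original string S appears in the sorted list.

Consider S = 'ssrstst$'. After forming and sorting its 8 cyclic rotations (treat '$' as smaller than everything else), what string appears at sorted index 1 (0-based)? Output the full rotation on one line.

Answer: rstst$ss

Derivation:
All 8 rotations (rotation i = S[i:]+S[:i]):
  rot[0] = ssrstst$
  rot[1] = srstst$s
  rot[2] = rstst$ss
  rot[3] = stst$ssr
  rot[4] = tst$ssrs
  rot[5] = st$ssrst
  rot[6] = t$ssrsts
  rot[7] = $ssrstst
Sorted (with $ < everything):
  sorted[0] = $ssrstst
  sorted[1] = rstst$ss
  sorted[2] = srstst$s
  sorted[3] = ssrstst$
  sorted[4] = st$ssrst
  sorted[5] = stst$ssr
  sorted[6] = t$ssrsts
  sorted[7] = tst$ssrs
sorted[1] = rstst$ss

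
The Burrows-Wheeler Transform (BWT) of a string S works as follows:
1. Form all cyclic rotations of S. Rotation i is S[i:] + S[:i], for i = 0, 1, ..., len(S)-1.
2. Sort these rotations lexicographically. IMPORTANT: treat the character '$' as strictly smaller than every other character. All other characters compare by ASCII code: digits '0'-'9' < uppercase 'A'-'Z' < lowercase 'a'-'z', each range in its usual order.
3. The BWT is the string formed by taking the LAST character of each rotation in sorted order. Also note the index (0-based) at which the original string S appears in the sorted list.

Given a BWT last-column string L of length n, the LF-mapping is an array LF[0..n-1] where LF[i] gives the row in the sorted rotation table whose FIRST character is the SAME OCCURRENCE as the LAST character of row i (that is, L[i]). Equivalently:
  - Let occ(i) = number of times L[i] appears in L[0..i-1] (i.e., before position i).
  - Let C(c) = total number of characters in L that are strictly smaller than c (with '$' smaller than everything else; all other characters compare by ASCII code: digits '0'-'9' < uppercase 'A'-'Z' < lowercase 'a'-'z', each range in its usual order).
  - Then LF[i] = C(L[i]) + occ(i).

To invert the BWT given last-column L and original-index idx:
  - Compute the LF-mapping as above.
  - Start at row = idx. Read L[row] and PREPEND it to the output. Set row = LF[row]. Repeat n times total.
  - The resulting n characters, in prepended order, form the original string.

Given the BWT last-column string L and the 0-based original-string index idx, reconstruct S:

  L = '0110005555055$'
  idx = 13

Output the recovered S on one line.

LF mapping: 1 6 7 2 3 4 8 9 10 11 5 12 13 0
Walk LF starting at row 13, prepending L[row]:
  step 1: row=13, L[13]='$', prepend. Next row=LF[13]=0
  step 2: row=0, L[0]='0', prepend. Next row=LF[0]=1
  step 3: row=1, L[1]='1', prepend. Next row=LF[1]=6
  step 4: row=6, L[6]='5', prepend. Next row=LF[6]=8
  step 5: row=8, L[8]='5', prepend. Next row=LF[8]=10
  step 6: row=10, L[10]='0', prepend. Next row=LF[10]=5
  step 7: row=5, L[5]='0', prepend. Next row=LF[5]=4
  step 8: row=4, L[4]='0', prepend. Next row=LF[4]=3
  step 9: row=3, L[3]='0', prepend. Next row=LF[3]=2
  step 10: row=2, L[2]='1', prepend. Next row=LF[2]=7
  step 11: row=7, L[7]='5', prepend. Next row=LF[7]=9
  step 12: row=9, L[9]='5', prepend. Next row=LF[9]=11
  step 13: row=11, L[11]='5', prepend. Next row=LF[11]=12
  step 14: row=12, L[12]='5', prepend. Next row=LF[12]=13
Reversed output: 5555100005510$

Answer: 5555100005510$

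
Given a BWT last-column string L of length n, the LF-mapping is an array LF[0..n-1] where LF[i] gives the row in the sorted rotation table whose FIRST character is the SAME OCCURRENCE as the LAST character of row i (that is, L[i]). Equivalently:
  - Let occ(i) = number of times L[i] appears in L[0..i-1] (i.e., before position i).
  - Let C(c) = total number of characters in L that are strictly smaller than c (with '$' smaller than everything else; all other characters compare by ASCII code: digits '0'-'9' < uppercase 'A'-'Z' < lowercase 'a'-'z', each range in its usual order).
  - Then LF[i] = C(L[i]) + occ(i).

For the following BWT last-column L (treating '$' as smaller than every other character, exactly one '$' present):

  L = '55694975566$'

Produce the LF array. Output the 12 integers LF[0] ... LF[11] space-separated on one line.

Answer: 2 3 6 10 1 11 9 4 5 7 8 0

Derivation:
Char counts: '$':1, '4':1, '5':4, '6':3, '7':1, '9':2
C (first-col start): C('$')=0, C('4')=1, C('5')=2, C('6')=6, C('7')=9, C('9')=10
L[0]='5': occ=0, LF[0]=C('5')+0=2+0=2
L[1]='5': occ=1, LF[1]=C('5')+1=2+1=3
L[2]='6': occ=0, LF[2]=C('6')+0=6+0=6
L[3]='9': occ=0, LF[3]=C('9')+0=10+0=10
L[4]='4': occ=0, LF[4]=C('4')+0=1+0=1
L[5]='9': occ=1, LF[5]=C('9')+1=10+1=11
L[6]='7': occ=0, LF[6]=C('7')+0=9+0=9
L[7]='5': occ=2, LF[7]=C('5')+2=2+2=4
L[8]='5': occ=3, LF[8]=C('5')+3=2+3=5
L[9]='6': occ=1, LF[9]=C('6')+1=6+1=7
L[10]='6': occ=2, LF[10]=C('6')+2=6+2=8
L[11]='$': occ=0, LF[11]=C('$')+0=0+0=0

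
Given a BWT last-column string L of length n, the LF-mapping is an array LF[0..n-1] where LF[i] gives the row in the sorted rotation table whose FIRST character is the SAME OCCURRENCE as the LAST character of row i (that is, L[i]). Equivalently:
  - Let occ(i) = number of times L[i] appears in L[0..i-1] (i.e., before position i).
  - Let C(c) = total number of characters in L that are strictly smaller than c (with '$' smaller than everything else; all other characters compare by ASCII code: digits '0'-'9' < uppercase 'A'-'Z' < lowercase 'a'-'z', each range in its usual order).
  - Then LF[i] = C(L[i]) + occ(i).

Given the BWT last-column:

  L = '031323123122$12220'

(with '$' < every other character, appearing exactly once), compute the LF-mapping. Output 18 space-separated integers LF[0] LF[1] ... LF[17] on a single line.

Char counts: '$':1, '0':2, '1':4, '2':7, '3':4
C (first-col start): C('$')=0, C('0')=1, C('1')=3, C('2')=7, C('3')=14
L[0]='0': occ=0, LF[0]=C('0')+0=1+0=1
L[1]='3': occ=0, LF[1]=C('3')+0=14+0=14
L[2]='1': occ=0, LF[2]=C('1')+0=3+0=3
L[3]='3': occ=1, LF[3]=C('3')+1=14+1=15
L[4]='2': occ=0, LF[4]=C('2')+0=7+0=7
L[5]='3': occ=2, LF[5]=C('3')+2=14+2=16
L[6]='1': occ=1, LF[6]=C('1')+1=3+1=4
L[7]='2': occ=1, LF[7]=C('2')+1=7+1=8
L[8]='3': occ=3, LF[8]=C('3')+3=14+3=17
L[9]='1': occ=2, LF[9]=C('1')+2=3+2=5
L[10]='2': occ=2, LF[10]=C('2')+2=7+2=9
L[11]='2': occ=3, LF[11]=C('2')+3=7+3=10
L[12]='$': occ=0, LF[12]=C('$')+0=0+0=0
L[13]='1': occ=3, LF[13]=C('1')+3=3+3=6
L[14]='2': occ=4, LF[14]=C('2')+4=7+4=11
L[15]='2': occ=5, LF[15]=C('2')+5=7+5=12
L[16]='2': occ=6, LF[16]=C('2')+6=7+6=13
L[17]='0': occ=1, LF[17]=C('0')+1=1+1=2

Answer: 1 14 3 15 7 16 4 8 17 5 9 10 0 6 11 12 13 2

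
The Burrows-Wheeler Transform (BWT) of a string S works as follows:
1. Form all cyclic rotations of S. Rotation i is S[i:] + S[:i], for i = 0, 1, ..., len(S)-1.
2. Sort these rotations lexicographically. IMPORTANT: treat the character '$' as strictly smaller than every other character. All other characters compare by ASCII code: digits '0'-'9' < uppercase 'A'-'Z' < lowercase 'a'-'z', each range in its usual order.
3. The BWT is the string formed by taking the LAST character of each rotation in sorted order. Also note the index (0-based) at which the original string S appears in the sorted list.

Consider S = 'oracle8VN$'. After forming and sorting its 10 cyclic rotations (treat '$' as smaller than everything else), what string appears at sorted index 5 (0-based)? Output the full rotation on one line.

All 10 rotations (rotation i = S[i:]+S[:i]):
  rot[0] = oracle8VN$
  rot[1] = racle8VN$o
  rot[2] = acle8VN$or
  rot[3] = cle8VN$ora
  rot[4] = le8VN$orac
  rot[5] = e8VN$oracl
  rot[6] = 8VN$oracle
  rot[7] = VN$oracle8
  rot[8] = N$oracle8V
  rot[9] = $oracle8VN
Sorted (with $ < everything):
  sorted[0] = $oracle8VN
  sorted[1] = 8VN$oracle
  sorted[2] = N$oracle8V
  sorted[3] = VN$oracle8
  sorted[4] = acle8VN$or
  sorted[5] = cle8VN$ora
  sorted[6] = e8VN$oracl
  sorted[7] = le8VN$orac
  sorted[8] = oracle8VN$
  sorted[9] = racle8VN$o
sorted[5] = cle8VN$ora

Answer: cle8VN$ora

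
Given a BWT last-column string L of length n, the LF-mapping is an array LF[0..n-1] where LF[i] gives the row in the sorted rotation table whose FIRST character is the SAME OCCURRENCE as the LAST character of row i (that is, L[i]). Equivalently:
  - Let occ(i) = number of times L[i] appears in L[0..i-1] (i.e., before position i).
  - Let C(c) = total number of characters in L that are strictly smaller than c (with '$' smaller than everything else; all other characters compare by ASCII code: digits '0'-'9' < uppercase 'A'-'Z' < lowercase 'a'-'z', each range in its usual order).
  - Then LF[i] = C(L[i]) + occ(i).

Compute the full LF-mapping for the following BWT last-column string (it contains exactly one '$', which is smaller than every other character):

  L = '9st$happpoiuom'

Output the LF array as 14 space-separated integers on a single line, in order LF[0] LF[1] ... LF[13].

Answer: 1 11 12 0 3 2 8 9 10 6 4 13 7 5

Derivation:
Char counts: '$':1, '9':1, 'a':1, 'h':1, 'i':1, 'm':1, 'o':2, 'p':3, 's':1, 't':1, 'u':1
C (first-col start): C('$')=0, C('9')=1, C('a')=2, C('h')=3, C('i')=4, C('m')=5, C('o')=6, C('p')=8, C('s')=11, C('t')=12, C('u')=13
L[0]='9': occ=0, LF[0]=C('9')+0=1+0=1
L[1]='s': occ=0, LF[1]=C('s')+0=11+0=11
L[2]='t': occ=0, LF[2]=C('t')+0=12+0=12
L[3]='$': occ=0, LF[3]=C('$')+0=0+0=0
L[4]='h': occ=0, LF[4]=C('h')+0=3+0=3
L[5]='a': occ=0, LF[5]=C('a')+0=2+0=2
L[6]='p': occ=0, LF[6]=C('p')+0=8+0=8
L[7]='p': occ=1, LF[7]=C('p')+1=8+1=9
L[8]='p': occ=2, LF[8]=C('p')+2=8+2=10
L[9]='o': occ=0, LF[9]=C('o')+0=6+0=6
L[10]='i': occ=0, LF[10]=C('i')+0=4+0=4
L[11]='u': occ=0, LF[11]=C('u')+0=13+0=13
L[12]='o': occ=1, LF[12]=C('o')+1=6+1=7
L[13]='m': occ=0, LF[13]=C('m')+0=5+0=5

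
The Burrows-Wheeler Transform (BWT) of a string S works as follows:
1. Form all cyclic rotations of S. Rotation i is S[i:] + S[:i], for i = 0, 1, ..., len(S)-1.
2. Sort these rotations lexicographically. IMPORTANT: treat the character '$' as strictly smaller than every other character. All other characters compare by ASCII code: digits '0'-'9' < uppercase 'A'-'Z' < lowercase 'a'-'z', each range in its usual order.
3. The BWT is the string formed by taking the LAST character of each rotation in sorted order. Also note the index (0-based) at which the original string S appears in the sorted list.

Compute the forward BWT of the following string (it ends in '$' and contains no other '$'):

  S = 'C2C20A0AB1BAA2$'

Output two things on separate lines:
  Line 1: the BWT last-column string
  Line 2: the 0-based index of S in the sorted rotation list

All 15 rotations (rotation i = S[i:]+S[:i]):
  rot[0] = C2C20A0AB1BAA2$
  rot[1] = 2C20A0AB1BAA2$C
  rot[2] = C20A0AB1BAA2$C2
  rot[3] = 20A0AB1BAA2$C2C
  rot[4] = 0A0AB1BAA2$C2C2
  rot[5] = A0AB1BAA2$C2C20
  rot[6] = 0AB1BAA2$C2C20A
  rot[7] = AB1BAA2$C2C20A0
  rot[8] = B1BAA2$C2C20A0A
  rot[9] = 1BAA2$C2C20A0AB
  rot[10] = BAA2$C2C20A0AB1
  rot[11] = AA2$C2C20A0AB1B
  rot[12] = A2$C2C20A0AB1BA
  rot[13] = 2$C2C20A0AB1BAA
  rot[14] = $C2C20A0AB1BAA2
Sorted (with $ < everything):
  sorted[0] = $C2C20A0AB1BAA2  (last char: '2')
  sorted[1] = 0A0AB1BAA2$C2C2  (last char: '2')
  sorted[2] = 0AB1BAA2$C2C20A  (last char: 'A')
  sorted[3] = 1BAA2$C2C20A0AB  (last char: 'B')
  sorted[4] = 2$C2C20A0AB1BAA  (last char: 'A')
  sorted[5] = 20A0AB1BAA2$C2C  (last char: 'C')
  sorted[6] = 2C20A0AB1BAA2$C  (last char: 'C')
  sorted[7] = A0AB1BAA2$C2C20  (last char: '0')
  sorted[8] = A2$C2C20A0AB1BA  (last char: 'A')
  sorted[9] = AA2$C2C20A0AB1B  (last char: 'B')
  sorted[10] = AB1BAA2$C2C20A0  (last char: '0')
  sorted[11] = B1BAA2$C2C20A0A  (last char: 'A')
  sorted[12] = BAA2$C2C20A0AB1  (last char: '1')
  sorted[13] = C20A0AB1BAA2$C2  (last char: '2')
  sorted[14] = C2C20A0AB1BAA2$  (last char: '$')
Last column: 22ABACC0AB0A12$
Original string S is at sorted index 14

Answer: 22ABACC0AB0A12$
14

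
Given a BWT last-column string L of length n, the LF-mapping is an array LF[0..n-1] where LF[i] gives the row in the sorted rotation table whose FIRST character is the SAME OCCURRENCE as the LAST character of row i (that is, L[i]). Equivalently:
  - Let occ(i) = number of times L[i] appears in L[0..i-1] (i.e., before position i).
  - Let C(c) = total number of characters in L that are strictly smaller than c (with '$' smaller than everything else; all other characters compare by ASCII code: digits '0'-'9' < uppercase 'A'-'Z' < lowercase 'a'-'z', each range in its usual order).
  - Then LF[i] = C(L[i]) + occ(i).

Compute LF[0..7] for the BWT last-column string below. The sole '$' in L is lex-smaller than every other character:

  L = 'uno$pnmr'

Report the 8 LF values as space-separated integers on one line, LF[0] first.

Answer: 7 2 4 0 5 3 1 6

Derivation:
Char counts: '$':1, 'm':1, 'n':2, 'o':1, 'p':1, 'r':1, 'u':1
C (first-col start): C('$')=0, C('m')=1, C('n')=2, C('o')=4, C('p')=5, C('r')=6, C('u')=7
L[0]='u': occ=0, LF[0]=C('u')+0=7+0=7
L[1]='n': occ=0, LF[1]=C('n')+0=2+0=2
L[2]='o': occ=0, LF[2]=C('o')+0=4+0=4
L[3]='$': occ=0, LF[3]=C('$')+0=0+0=0
L[4]='p': occ=0, LF[4]=C('p')+0=5+0=5
L[5]='n': occ=1, LF[5]=C('n')+1=2+1=3
L[6]='m': occ=0, LF[6]=C('m')+0=1+0=1
L[7]='r': occ=0, LF[7]=C('r')+0=6+0=6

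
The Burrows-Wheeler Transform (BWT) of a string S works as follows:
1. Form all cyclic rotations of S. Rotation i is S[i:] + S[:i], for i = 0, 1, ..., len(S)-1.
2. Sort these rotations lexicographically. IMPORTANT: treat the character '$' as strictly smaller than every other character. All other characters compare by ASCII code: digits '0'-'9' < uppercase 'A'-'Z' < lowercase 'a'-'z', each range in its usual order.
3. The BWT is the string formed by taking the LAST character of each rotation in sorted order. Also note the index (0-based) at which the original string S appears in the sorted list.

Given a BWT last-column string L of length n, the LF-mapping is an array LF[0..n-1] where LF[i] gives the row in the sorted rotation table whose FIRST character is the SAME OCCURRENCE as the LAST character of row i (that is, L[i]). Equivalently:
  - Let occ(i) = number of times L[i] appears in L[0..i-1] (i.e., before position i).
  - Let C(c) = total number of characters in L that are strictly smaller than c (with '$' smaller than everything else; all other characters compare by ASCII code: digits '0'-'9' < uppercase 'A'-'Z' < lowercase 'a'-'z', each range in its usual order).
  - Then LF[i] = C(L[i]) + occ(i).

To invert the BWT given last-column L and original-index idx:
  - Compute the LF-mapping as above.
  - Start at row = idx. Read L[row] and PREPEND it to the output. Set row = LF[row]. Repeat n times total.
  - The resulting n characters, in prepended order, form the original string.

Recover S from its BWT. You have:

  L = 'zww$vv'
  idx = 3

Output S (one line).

LF mapping: 5 3 4 0 1 2
Walk LF starting at row 3, prepending L[row]:
  step 1: row=3, L[3]='$', prepend. Next row=LF[3]=0
  step 2: row=0, L[0]='z', prepend. Next row=LF[0]=5
  step 3: row=5, L[5]='v', prepend. Next row=LF[5]=2
  step 4: row=2, L[2]='w', prepend. Next row=LF[2]=4
  step 5: row=4, L[4]='v', prepend. Next row=LF[4]=1
  step 6: row=1, L[1]='w', prepend. Next row=LF[1]=3
Reversed output: wvwvz$

Answer: wvwvz$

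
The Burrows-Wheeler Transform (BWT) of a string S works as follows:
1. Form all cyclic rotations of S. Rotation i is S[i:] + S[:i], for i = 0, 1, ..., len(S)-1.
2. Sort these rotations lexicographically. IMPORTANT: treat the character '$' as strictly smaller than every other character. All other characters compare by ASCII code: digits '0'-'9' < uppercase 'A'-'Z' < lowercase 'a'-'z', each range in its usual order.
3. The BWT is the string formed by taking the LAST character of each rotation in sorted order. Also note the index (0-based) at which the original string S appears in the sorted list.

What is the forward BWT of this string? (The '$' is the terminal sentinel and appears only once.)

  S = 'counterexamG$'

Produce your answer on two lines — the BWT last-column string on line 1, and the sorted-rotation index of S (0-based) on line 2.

Answer: Gmx$traucenoe
3

Derivation:
All 13 rotations (rotation i = S[i:]+S[:i]):
  rot[0] = counterexamG$
  rot[1] = ounterexamG$c
  rot[2] = unterexamG$co
  rot[3] = nterexamG$cou
  rot[4] = terexamG$coun
  rot[5] = erexamG$count
  rot[6] = rexamG$counte
  rot[7] = examG$counter
  rot[8] = xamG$countere
  rot[9] = amG$counterex
  rot[10] = mG$counterexa
  rot[11] = G$counterexam
  rot[12] = $counterexamG
Sorted (with $ < everything):
  sorted[0] = $counterexamG  (last char: 'G')
  sorted[1] = G$counterexam  (last char: 'm')
  sorted[2] = amG$counterex  (last char: 'x')
  sorted[3] = counterexamG$  (last char: '$')
  sorted[4] = erexamG$count  (last char: 't')
  sorted[5] = examG$counter  (last char: 'r')
  sorted[6] = mG$counterexa  (last char: 'a')
  sorted[7] = nterexamG$cou  (last char: 'u')
  sorted[8] = ounterexamG$c  (last char: 'c')
  sorted[9] = rexamG$counte  (last char: 'e')
  sorted[10] = terexamG$coun  (last char: 'n')
  sorted[11] = unterexamG$co  (last char: 'o')
  sorted[12] = xamG$countere  (last char: 'e')
Last column: Gmx$traucenoe
Original string S is at sorted index 3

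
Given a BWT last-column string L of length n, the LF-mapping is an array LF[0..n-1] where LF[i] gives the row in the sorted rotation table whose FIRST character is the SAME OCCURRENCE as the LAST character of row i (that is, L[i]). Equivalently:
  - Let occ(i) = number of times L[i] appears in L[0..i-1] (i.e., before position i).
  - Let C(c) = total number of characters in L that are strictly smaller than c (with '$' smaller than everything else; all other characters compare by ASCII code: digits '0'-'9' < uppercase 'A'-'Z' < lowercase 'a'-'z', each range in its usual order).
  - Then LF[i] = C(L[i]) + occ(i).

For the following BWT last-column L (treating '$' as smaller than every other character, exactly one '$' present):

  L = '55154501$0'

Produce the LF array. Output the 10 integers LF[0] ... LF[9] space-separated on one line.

Char counts: '$':1, '0':2, '1':2, '4':1, '5':4
C (first-col start): C('$')=0, C('0')=1, C('1')=3, C('4')=5, C('5')=6
L[0]='5': occ=0, LF[0]=C('5')+0=6+0=6
L[1]='5': occ=1, LF[1]=C('5')+1=6+1=7
L[2]='1': occ=0, LF[2]=C('1')+0=3+0=3
L[3]='5': occ=2, LF[3]=C('5')+2=6+2=8
L[4]='4': occ=0, LF[4]=C('4')+0=5+0=5
L[5]='5': occ=3, LF[5]=C('5')+3=6+3=9
L[6]='0': occ=0, LF[6]=C('0')+0=1+0=1
L[7]='1': occ=1, LF[7]=C('1')+1=3+1=4
L[8]='$': occ=0, LF[8]=C('$')+0=0+0=0
L[9]='0': occ=1, LF[9]=C('0')+1=1+1=2

Answer: 6 7 3 8 5 9 1 4 0 2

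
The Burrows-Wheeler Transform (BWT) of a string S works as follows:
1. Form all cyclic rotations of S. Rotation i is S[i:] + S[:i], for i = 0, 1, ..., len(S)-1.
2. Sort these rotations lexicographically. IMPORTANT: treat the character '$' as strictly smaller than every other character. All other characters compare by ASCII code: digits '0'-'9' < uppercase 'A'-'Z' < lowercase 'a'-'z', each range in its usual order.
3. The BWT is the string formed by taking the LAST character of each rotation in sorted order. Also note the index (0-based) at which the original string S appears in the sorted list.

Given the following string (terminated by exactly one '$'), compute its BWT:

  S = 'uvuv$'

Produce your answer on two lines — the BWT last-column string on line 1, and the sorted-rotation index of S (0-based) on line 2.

Answer: vv$uu
2

Derivation:
All 5 rotations (rotation i = S[i:]+S[:i]):
  rot[0] = uvuv$
  rot[1] = vuv$u
  rot[2] = uv$uv
  rot[3] = v$uvu
  rot[4] = $uvuv
Sorted (with $ < everything):
  sorted[0] = $uvuv  (last char: 'v')
  sorted[1] = uv$uv  (last char: 'v')
  sorted[2] = uvuv$  (last char: '$')
  sorted[3] = v$uvu  (last char: 'u')
  sorted[4] = vuv$u  (last char: 'u')
Last column: vv$uu
Original string S is at sorted index 2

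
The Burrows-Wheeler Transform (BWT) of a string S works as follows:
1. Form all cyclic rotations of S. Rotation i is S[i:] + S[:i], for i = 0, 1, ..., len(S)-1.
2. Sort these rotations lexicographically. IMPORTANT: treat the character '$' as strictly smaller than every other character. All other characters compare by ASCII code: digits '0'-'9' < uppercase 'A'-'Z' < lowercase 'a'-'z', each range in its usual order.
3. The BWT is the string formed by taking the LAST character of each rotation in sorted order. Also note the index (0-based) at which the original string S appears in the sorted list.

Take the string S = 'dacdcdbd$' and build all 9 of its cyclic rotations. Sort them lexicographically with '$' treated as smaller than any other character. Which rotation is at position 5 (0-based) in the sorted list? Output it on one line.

Answer: d$dacdcdb

Derivation:
All 9 rotations (rotation i = S[i:]+S[:i]):
  rot[0] = dacdcdbd$
  rot[1] = acdcdbd$d
  rot[2] = cdcdbd$da
  rot[3] = dcdbd$dac
  rot[4] = cdbd$dacd
  rot[5] = dbd$dacdc
  rot[6] = bd$dacdcd
  rot[7] = d$dacdcdb
  rot[8] = $dacdcdbd
Sorted (with $ < everything):
  sorted[0] = $dacdcdbd
  sorted[1] = acdcdbd$d
  sorted[2] = bd$dacdcd
  sorted[3] = cdbd$dacd
  sorted[4] = cdcdbd$da
  sorted[5] = d$dacdcdb
  sorted[6] = dacdcdbd$
  sorted[7] = dbd$dacdc
  sorted[8] = dcdbd$dac
sorted[5] = d$dacdcdb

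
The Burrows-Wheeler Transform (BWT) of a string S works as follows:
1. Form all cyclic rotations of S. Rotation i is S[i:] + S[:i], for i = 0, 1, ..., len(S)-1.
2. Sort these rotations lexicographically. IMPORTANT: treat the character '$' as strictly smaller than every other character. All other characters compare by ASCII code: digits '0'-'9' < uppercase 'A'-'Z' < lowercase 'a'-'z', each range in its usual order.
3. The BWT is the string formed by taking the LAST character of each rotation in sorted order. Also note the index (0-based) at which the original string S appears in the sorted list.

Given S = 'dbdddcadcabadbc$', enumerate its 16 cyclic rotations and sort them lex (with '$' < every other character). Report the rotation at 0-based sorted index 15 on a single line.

All 16 rotations (rotation i = S[i:]+S[:i]):
  rot[0] = dbdddcadcabadbc$
  rot[1] = bdddcadcabadbc$d
  rot[2] = dddcadcabadbc$db
  rot[3] = ddcadcabadbc$dbd
  rot[4] = dcadcabadbc$dbdd
  rot[5] = cadcabadbc$dbddd
  rot[6] = adcabadbc$dbdddc
  rot[7] = dcabadbc$dbdddca
  rot[8] = cabadbc$dbdddcad
  rot[9] = abadbc$dbdddcadc
  rot[10] = badbc$dbdddcadca
  rot[11] = adbc$dbdddcadcab
  rot[12] = dbc$dbdddcadcaba
  rot[13] = bc$dbdddcadcabad
  rot[14] = c$dbdddcadcabadb
  rot[15] = $dbdddcadcabadbc
Sorted (with $ < everything):
  sorted[0] = $dbdddcadcabadbc
  sorted[1] = abadbc$dbdddcadc
  sorted[2] = adbc$dbdddcadcab
  sorted[3] = adcabadbc$dbdddc
  sorted[4] = badbc$dbdddcadca
  sorted[5] = bc$dbdddcadcabad
  sorted[6] = bdddcadcabadbc$d
  sorted[7] = c$dbdddcadcabadb
  sorted[8] = cabadbc$dbdddcad
  sorted[9] = cadcabadbc$dbddd
  sorted[10] = dbc$dbdddcadcaba
  sorted[11] = dbdddcadcabadbc$
  sorted[12] = dcabadbc$dbdddca
  sorted[13] = dcadcabadbc$dbdd
  sorted[14] = ddcadcabadbc$dbd
  sorted[15] = dddcadcabadbc$db
sorted[15] = dddcadcabadbc$db

Answer: dddcadcabadbc$db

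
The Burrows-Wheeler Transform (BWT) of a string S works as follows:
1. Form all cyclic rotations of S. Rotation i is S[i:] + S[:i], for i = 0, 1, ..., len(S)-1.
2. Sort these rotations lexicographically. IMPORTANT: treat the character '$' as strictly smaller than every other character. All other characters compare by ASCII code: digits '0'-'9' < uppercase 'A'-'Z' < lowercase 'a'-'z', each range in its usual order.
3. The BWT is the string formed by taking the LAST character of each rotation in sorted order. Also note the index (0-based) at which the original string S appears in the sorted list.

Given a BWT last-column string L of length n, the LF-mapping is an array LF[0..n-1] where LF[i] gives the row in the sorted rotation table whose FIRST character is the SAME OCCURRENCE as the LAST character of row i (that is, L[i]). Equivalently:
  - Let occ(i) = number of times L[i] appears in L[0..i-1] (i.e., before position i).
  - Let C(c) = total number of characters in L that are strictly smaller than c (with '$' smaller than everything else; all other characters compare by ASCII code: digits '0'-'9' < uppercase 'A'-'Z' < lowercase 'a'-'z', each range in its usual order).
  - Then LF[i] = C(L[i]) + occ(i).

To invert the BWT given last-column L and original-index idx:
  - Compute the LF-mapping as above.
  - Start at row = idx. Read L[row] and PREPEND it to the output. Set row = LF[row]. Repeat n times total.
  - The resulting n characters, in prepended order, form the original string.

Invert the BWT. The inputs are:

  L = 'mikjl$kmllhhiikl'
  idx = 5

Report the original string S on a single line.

LF mapping: 14 3 7 6 10 0 8 15 11 12 1 2 4 5 9 13
Walk LF starting at row 5, prepending L[row]:
  step 1: row=5, L[5]='$', prepend. Next row=LF[5]=0
  step 2: row=0, L[0]='m', prepend. Next row=LF[0]=14
  step 3: row=14, L[14]='k', prepend. Next row=LF[14]=9
  step 4: row=9, L[9]='l', prepend. Next row=LF[9]=12
  step 5: row=12, L[12]='i', prepend. Next row=LF[12]=4
  step 6: row=4, L[4]='l', prepend. Next row=LF[4]=10
  step 7: row=10, L[10]='h', prepend. Next row=LF[10]=1
  step 8: row=1, L[1]='i', prepend. Next row=LF[1]=3
  step 9: row=3, L[3]='j', prepend. Next row=LF[3]=6
  step 10: row=6, L[6]='k', prepend. Next row=LF[6]=8
  step 11: row=8, L[8]='l', prepend. Next row=LF[8]=11
  step 12: row=11, L[11]='h', prepend. Next row=LF[11]=2
  step 13: row=2, L[2]='k', prepend. Next row=LF[2]=7
  step 14: row=7, L[7]='m', prepend. Next row=LF[7]=15
  step 15: row=15, L[15]='l', prepend. Next row=LF[15]=13
  step 16: row=13, L[13]='i', prepend. Next row=LF[13]=5
Reversed output: ilmkhlkjihlilkm$

Answer: ilmkhlkjihlilkm$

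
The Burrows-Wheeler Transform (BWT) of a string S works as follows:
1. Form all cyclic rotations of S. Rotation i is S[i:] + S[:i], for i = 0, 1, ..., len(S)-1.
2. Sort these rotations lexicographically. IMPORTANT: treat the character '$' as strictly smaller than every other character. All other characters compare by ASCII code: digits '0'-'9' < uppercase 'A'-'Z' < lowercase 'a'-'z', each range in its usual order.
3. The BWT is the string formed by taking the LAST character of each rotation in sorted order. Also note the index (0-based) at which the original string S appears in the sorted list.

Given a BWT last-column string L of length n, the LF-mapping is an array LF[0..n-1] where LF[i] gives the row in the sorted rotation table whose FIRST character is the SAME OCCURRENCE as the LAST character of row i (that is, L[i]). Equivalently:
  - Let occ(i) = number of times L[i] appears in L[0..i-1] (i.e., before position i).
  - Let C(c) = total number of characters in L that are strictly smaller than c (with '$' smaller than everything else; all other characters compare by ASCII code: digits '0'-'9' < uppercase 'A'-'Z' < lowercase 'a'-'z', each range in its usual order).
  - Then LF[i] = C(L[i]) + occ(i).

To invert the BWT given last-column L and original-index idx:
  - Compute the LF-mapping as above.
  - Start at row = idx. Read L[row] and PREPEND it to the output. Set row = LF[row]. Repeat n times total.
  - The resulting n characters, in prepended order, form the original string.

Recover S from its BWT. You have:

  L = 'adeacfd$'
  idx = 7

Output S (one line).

Answer: fdeacda$

Derivation:
LF mapping: 1 4 6 2 3 7 5 0
Walk LF starting at row 7, prepending L[row]:
  step 1: row=7, L[7]='$', prepend. Next row=LF[7]=0
  step 2: row=0, L[0]='a', prepend. Next row=LF[0]=1
  step 3: row=1, L[1]='d', prepend. Next row=LF[1]=4
  step 4: row=4, L[4]='c', prepend. Next row=LF[4]=3
  step 5: row=3, L[3]='a', prepend. Next row=LF[3]=2
  step 6: row=2, L[2]='e', prepend. Next row=LF[2]=6
  step 7: row=6, L[6]='d', prepend. Next row=LF[6]=5
  step 8: row=5, L[5]='f', prepend. Next row=LF[5]=7
Reversed output: fdeacda$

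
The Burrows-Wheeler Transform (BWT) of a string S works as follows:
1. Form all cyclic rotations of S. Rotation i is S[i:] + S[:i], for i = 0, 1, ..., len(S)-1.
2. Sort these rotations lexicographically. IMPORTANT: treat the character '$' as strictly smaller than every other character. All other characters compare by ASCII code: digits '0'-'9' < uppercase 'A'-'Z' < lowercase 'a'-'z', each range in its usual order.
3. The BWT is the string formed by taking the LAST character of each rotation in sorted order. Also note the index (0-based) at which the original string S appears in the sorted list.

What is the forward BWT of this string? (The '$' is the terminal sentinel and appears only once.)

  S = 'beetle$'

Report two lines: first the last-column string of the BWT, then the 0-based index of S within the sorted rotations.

Answer: e$lbete
1

Derivation:
All 7 rotations (rotation i = S[i:]+S[:i]):
  rot[0] = beetle$
  rot[1] = eetle$b
  rot[2] = etle$be
  rot[3] = tle$bee
  rot[4] = le$beet
  rot[5] = e$beetl
  rot[6] = $beetle
Sorted (with $ < everything):
  sorted[0] = $beetle  (last char: 'e')
  sorted[1] = beetle$  (last char: '$')
  sorted[2] = e$beetl  (last char: 'l')
  sorted[3] = eetle$b  (last char: 'b')
  sorted[4] = etle$be  (last char: 'e')
  sorted[5] = le$beet  (last char: 't')
  sorted[6] = tle$bee  (last char: 'e')
Last column: e$lbete
Original string S is at sorted index 1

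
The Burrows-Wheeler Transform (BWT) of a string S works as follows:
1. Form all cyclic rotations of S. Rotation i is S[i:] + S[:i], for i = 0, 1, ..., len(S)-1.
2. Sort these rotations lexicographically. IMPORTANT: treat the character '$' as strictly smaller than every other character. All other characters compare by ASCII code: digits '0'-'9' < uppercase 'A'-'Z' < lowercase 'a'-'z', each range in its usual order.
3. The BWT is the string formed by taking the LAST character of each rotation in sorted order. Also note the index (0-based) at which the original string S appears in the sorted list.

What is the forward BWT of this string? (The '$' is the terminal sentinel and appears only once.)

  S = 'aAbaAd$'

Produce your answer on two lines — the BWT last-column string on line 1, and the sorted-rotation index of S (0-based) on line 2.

Answer: daa$bAA
3

Derivation:
All 7 rotations (rotation i = S[i:]+S[:i]):
  rot[0] = aAbaAd$
  rot[1] = AbaAd$a
  rot[2] = baAd$aA
  rot[3] = aAd$aAb
  rot[4] = Ad$aAba
  rot[5] = d$aAbaA
  rot[6] = $aAbaAd
Sorted (with $ < everything):
  sorted[0] = $aAbaAd  (last char: 'd')
  sorted[1] = AbaAd$a  (last char: 'a')
  sorted[2] = Ad$aAba  (last char: 'a')
  sorted[3] = aAbaAd$  (last char: '$')
  sorted[4] = aAd$aAb  (last char: 'b')
  sorted[5] = baAd$aA  (last char: 'A')
  sorted[6] = d$aAbaA  (last char: 'A')
Last column: daa$bAA
Original string S is at sorted index 3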